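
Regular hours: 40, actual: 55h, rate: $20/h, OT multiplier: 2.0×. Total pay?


Regular: 40h × $20 = $800.00
Overtime: 55 - 40 = 15h
OT pay: 15h × $20 × 2.0 = $600.00
Total = $800.00 + $600.00 = $1400.00

$1400.00


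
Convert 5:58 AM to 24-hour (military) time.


05:58

Input: 5:58 AM
AM hour stays: 5


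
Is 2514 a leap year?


Rules: divisible by 4 AND (not by 100 OR by 400)
2514 ÷ 4 = 628 remainder 2 → not divisible by 4
Not divisible by 4 → not a leap year

No


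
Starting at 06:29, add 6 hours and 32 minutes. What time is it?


Start: 389 minutes from midnight
Add: 392 minutes
Total: 781 minutes
Hours: 781 ÷ 60 = 13 remainder 1

13:01


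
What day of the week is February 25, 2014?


Zeller's congruence:
q=25, m=14, k=13, j=20
h = (25 + ⌊13×15/5⌋ + 13 + ⌊13/4⌋ + ⌊20/4⌋ - 2×20) mod 7
= (25 + 39 + 13 + 3 + 5 - 40) mod 7
= 45 mod 7 = 3
h=3 → Tuesday

Tuesday


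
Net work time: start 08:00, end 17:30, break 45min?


8h 45m (525 minutes)

Total time = (17×60+30) - (8×60+0)
= 1050 - 480 = 570 min
Minus break: 570 - 45 = 525 min
= 8h 45m


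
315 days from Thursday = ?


Start: Thursday (index 3)
(3 + 315) mod 7
= 318 mod 7
= 3
Index 3 → Thursday

Thursday


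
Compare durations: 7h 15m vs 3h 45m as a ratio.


29:15 (1.93)

Duration 1: 435 minutes
Duration 2: 225 minutes
Ratio = 435:225
GCD = 15
Simplified = 29:15
As a decimal: 29/15 ≈ 1.93


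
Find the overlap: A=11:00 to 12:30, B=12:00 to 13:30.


Meeting A: 660-750 (in minutes from midnight)
Meeting B: 720-810
Overlap start = max(660, 720) = 720
Overlap end = min(750, 810) = 750
Overlap = max(0, 750 - 720) = 30 min

30 minutes


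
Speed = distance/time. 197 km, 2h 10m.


Distance: 197 km
Time: 2h 10m = 130 min = 130/60 = 13/6 hours
Speed = 197 ÷ (13/6) = 197 × 6 / 13 = 1182/13 ≈ 90.9 km/h

90.9 km/h


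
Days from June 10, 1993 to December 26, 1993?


From June 10, 1993 to December 26, 1993
Rest of June 1993: 30 - 10 = 20
Full months: July 31, August 31, September 30, October 31, November 30
Days into December 1993: 26
Total = 20 + 31 + 31 + 30 + 31 + 30 + 26 = 199 days

199 days


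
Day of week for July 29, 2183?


Zeller's congruence:
q=29, m=7, k=83, j=21
h = (29 + ⌊13×8/5⌋ + 83 + ⌊83/4⌋ + ⌊21/4⌋ - 2×21) mod 7
= (29 + 20 + 83 + 20 + 5 - 42) mod 7
= 115 mod 7 = 3
h=3 → Tuesday

Tuesday


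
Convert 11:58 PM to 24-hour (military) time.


Input: 11:58 PM
PM: 11 + 12 = 23

23:58


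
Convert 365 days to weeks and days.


52 weeks 1 days

Weeks: 365 ÷ 7 = 52 remainder 1


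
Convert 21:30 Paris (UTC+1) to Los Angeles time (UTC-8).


12:30

Time difference = UTC-8 - UTC+1 = -9 hours
New hour = (21 -9) mod 24
= 12 mod 24 = 12
Minutes unchanged → 12:30


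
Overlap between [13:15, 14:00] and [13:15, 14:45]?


Meeting A: 795-840 (in minutes from midnight)
Meeting B: 795-885
Overlap start = max(795, 795) = 795
Overlap end = min(840, 885) = 840
Overlap = max(0, 840 - 795) = 45 min

45 minutes


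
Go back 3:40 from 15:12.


11:32

Start: 912 minutes from midnight
Subtract: 220 minutes
Remaining: 912 - 220 = 692
Hours: 11, Minutes: 32


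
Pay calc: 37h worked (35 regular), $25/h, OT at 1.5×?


$950.00

Regular: 35h × $25 = $875.00
Overtime: 37 - 35 = 2h
OT pay: 2h × $25 × 1.5 = $75.00
Total = $875.00 + $75.00 = $950.00


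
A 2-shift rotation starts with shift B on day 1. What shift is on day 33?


Shift B

Shifts: A, B
Start: B (index 1)
Day 33: (1 + 33 - 1) mod 2
= 33 mod 2
= 1
Index 1 → shift B


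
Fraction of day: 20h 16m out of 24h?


0.8444 (84.44%)

Total minutes: 20×60 + 16 = 1216
Day = 24×60 = 1440 minutes
Fraction = 1216/1440 ≈ 0.8444
As a percentage: 1216/1440 × 100 ≈ 84.44%


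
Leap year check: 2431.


No

Rules: divisible by 4 AND (not by 100 OR by 400)
2431 ÷ 4 = 607 remainder 3 → not divisible by 4
Not divisible by 4 → not a leap year


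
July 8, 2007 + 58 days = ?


September 4, 2007

Start: July 8, 2007
Add 58 days
July 8 → August 1: 31 - 8 + 1 = 24 days (58 - 24 = 34 left)
August 1 → September 1: 31 - 1 + 1 = 31 days (34 - 31 = 3 left)
September 1 + 3 = September 4, 2007


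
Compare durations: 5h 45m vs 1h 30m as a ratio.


Duration 1: 345 minutes
Duration 2: 90 minutes
Ratio = 345:90
GCD = 15
Simplified = 23:6
As a decimal: 23/6 ≈ 3.83

23:6 (3.83)


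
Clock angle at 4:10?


65.0°

Hour hand = 4×30 + 10×0.5 = 125.0°
Minute hand = 10×6 = 60°
Difference = |125.0 - 60| = 65.0°


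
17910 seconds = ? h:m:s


4h 58m 30s

Hours: 17910 ÷ 3600 = 4 remainder 3510
Minutes: 3510 ÷ 60 = 58 remainder 30
Seconds: 30


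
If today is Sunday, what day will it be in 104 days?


Saturday

Start: Sunday (index 6)
(6 + 104) mod 7
= 110 mod 7
= 5
Index 5 → Saturday


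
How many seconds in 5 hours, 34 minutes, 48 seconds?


Hours: 5 × 3600 = 18000
Minutes: 34 × 60 = 2040
Seconds: 48
Total = 18000 + 2040 + 48 = 20088

20088 seconds


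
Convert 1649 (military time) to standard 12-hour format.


Hour: 16
16 - 12 = 4 → PM

4:49 PM


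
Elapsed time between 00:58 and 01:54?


0h 56m

End time in minutes: 1×60 + 54 = 114
Start time in minutes: 0×60 + 58 = 58
Difference = 114 - 58 = 56 minutes
= 0 hours 56 minutes


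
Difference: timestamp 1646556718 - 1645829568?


Difference = 1646556718 - 1645829568 = 727150 seconds
In hours: 727150 / 3600 ≈ 202.0
In days: 727150 / 86400 ≈ 8.42

727150 seconds (202.0 hours / 8.42 days)


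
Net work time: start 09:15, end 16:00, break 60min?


5h 45m (345 minutes)

Total time = (16×60+0) - (9×60+15)
= 960 - 555 = 405 min
Minus break: 405 - 60 = 345 min
= 5h 45m


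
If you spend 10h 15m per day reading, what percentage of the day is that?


Time: 615 minutes
Day: 1440 minutes
Percentage = (615/1440) × 100 ≈ 42.7%

42.7%


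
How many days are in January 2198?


Month: January (month 1)
January has 31 days

31 days


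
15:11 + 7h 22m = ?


22:33

Start: 911 minutes from midnight
Add: 442 minutes
Total: 1353 minutes
Hours: 1353 ÷ 60 = 22 remainder 33


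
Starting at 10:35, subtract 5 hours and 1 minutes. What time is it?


05:34

Start: 635 minutes from midnight
Subtract: 301 minutes
Remaining: 635 - 301 = 334
Hours: 5, Minutes: 34


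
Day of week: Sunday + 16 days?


Tuesday

Start: Sunday (index 6)
(6 + 16) mod 7
= 22 mod 7
= 1
Index 1 → Tuesday


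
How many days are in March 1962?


31 days

Month: March (month 3)
March has 31 days


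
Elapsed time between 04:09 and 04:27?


End time in minutes: 4×60 + 27 = 267
Start time in minutes: 4×60 + 9 = 249
Difference = 267 - 249 = 18 minutes
= 0 hours 18 minutes

0h 18m


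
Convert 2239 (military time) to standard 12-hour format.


10:39 PM

Hour: 22
22 - 12 = 10 → PM


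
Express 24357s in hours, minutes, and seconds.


6h 45m 57s

Hours: 24357 ÷ 3600 = 6 remainder 2757
Minutes: 2757 ÷ 60 = 45 remainder 57
Seconds: 57


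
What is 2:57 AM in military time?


02:57

Input: 2:57 AM
AM hour stays: 2


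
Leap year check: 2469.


Rules: divisible by 4 AND (not by 100 OR by 400)
2469 ÷ 4 = 617 remainder 1 → not divisible by 4
Not divisible by 4 → not a leap year

No


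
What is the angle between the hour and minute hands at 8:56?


68.0°

Hour hand = 8×30 + 56×0.5 = 268.0°
Minute hand = 56×6 = 336°
Difference = |268.0 - 336| = 68.0°


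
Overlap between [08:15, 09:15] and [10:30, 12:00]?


0 minutes

Meeting A: 495-555 (in minutes from midnight)
Meeting B: 630-720
Overlap start = max(495, 630) = 630
Overlap end = min(555, 720) = 555
Overlap = max(0, 555 - 630) = 0 min


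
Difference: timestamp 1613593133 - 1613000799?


592334 seconds (164.5 hours / 6.86 days)

Difference = 1613593133 - 1613000799 = 592334 seconds
In hours: 592334 / 3600 ≈ 164.5
In days: 592334 / 86400 ≈ 6.86


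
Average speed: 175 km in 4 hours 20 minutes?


Distance: 175 km
Time: 4h 20m = 260 min = 260/60 = 13/3 hours
Speed = 175 ÷ (13/3) = 175 × 3 / 13 = 525/13 ≈ 40.4 km/h

40.4 km/h


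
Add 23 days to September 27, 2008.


Start: September 27, 2008
Add 23 days
September 27 → October 1: 30 - 27 + 1 = 4 days (23 - 4 = 19 left)
October 1 + 19 = October 20, 2008

October 20, 2008


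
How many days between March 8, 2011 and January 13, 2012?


311 days

From March 8, 2011 to January 13, 2012
Rest of March 2011: 31 - 8 = 23
Full months: April 30, May 31, June 30, July 31, August 31, September 30, October 31, November 30, December 31
Days into January 2012: 13
Total = 23 + 30 + 31 + 30 + 31 + 31 + 30 + 31 + 30 + 31 + 13 = 311 days


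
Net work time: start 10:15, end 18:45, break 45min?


7h 45m (465 minutes)

Total time = (18×60+45) - (10×60+15)
= 1125 - 615 = 510 min
Minus break: 510 - 45 = 465 min
= 7h 45m


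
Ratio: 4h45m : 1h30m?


19:6 (3.17)

Duration 1: 285 minutes
Duration 2: 90 minutes
Ratio = 285:90
GCD = 15
Simplified = 19:6
As a decimal: 19/6 ≈ 3.17


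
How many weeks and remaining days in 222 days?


Weeks: 222 ÷ 7 = 31 remainder 5

31 weeks 5 days


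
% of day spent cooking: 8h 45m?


Time: 525 minutes
Day: 1440 minutes
Percentage = (525/1440) × 100 ≈ 36.5%

36.5%


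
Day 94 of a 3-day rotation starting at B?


Shift B

Shifts: A, B, C
Start: B (index 1)
Day 94: (1 + 94 - 1) mod 3
= 94 mod 3
= 1
Index 1 → shift B


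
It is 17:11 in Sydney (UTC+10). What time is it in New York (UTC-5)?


Time difference = UTC-5 - UTC+10 = -15 hours
New hour = (17 -15) mod 24
= 2 mod 24 = 2
Minutes unchanged → 02:11

02:11


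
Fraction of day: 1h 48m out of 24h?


Total minutes: 1×60 + 48 = 108
Day = 24×60 = 1440 minutes
Fraction = 108/1440 = 0.0750
As a percentage: 108/1440 × 100 = 7.50%

0.0750 (7.50%)


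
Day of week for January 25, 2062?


Zeller's congruence:
q=25, m=13, k=61, j=20
h = (25 + ⌊13×14/5⌋ + 61 + ⌊61/4⌋ + ⌊20/4⌋ - 2×20) mod 7
= (25 + 36 + 61 + 15 + 5 - 40) mod 7
= 102 mod 7 = 4
h=4 → Wednesday

Wednesday


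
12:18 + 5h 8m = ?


17:26

Start: 738 minutes from midnight
Add: 308 minutes
Total: 1046 minutes
Hours: 1046 ÷ 60 = 17 remainder 26


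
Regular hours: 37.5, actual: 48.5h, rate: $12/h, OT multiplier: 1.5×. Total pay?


$648.00

Regular: 37.5h × $12 = $450.00
Overtime: 48.5 - 37.5 = 11.0h
OT pay: 11.0h × $12 × 1.5 = $198.00
Total = $450.00 + $198.00 = $648.00


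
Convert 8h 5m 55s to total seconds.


Hours: 8 × 3600 = 28800
Minutes: 5 × 60 = 300
Seconds: 55
Total = 28800 + 300 + 55 = 29155

29155 seconds


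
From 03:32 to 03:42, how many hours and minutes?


End time in minutes: 3×60 + 42 = 222
Start time in minutes: 3×60 + 32 = 212
Difference = 222 - 212 = 10 minutes
= 0 hours 10 minutes

0h 10m


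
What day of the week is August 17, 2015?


Monday

Zeller's congruence:
q=17, m=8, k=15, j=20
h = (17 + ⌊13×9/5⌋ + 15 + ⌊15/4⌋ + ⌊20/4⌋ - 2×20) mod 7
= (17 + 23 + 15 + 3 + 5 - 40) mod 7
= 23 mod 7 = 2
h=2 → Monday


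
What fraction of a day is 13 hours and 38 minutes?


0.5681 (56.81%)

Total minutes: 13×60 + 38 = 818
Day = 24×60 = 1440 minutes
Fraction = 818/1440 ≈ 0.5681
As a percentage: 818/1440 × 100 ≈ 56.81%


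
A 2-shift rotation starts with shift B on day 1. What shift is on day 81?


Shifts: A, B
Start: B (index 1)
Day 81: (1 + 81 - 1) mod 2
= 81 mod 2
= 1
Index 1 → shift B

Shift B


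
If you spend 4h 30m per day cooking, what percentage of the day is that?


Time: 270 minutes
Day: 1440 minutes
Percentage = (270/1440) × 100 ≈ 18.8%

18.8%


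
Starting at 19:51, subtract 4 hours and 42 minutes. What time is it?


15:09

Start: 1191 minutes from midnight
Subtract: 282 minutes
Remaining: 1191 - 282 = 909
Hours: 15, Minutes: 9


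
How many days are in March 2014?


31 days

Month: March (month 3)
March has 31 days


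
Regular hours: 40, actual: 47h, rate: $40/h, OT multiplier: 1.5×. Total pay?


Regular: 40h × $40 = $1600.00
Overtime: 47 - 40 = 7h
OT pay: 7h × $40 × 1.5 = $420.00
Total = $1600.00 + $420.00 = $2020.00

$2020.00


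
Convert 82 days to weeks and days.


Weeks: 82 ÷ 7 = 11 remainder 5

11 weeks 5 days


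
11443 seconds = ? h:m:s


Hours: 11443 ÷ 3600 = 3 remainder 643
Minutes: 643 ÷ 60 = 10 remainder 43
Seconds: 43

3h 10m 43s


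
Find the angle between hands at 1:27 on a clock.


Hour hand = 1×30 + 27×0.5 = 43.5°
Minute hand = 27×6 = 162°
Difference = |43.5 - 162| = 118.5°

118.5°


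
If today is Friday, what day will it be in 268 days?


Start: Friday (index 4)
(4 + 268) mod 7
= 272 mod 7
= 6
Index 6 → Sunday

Sunday


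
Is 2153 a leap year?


No

Rules: divisible by 4 AND (not by 100 OR by 400)
2153 ÷ 4 = 538 remainder 1 → not divisible by 4
Not divisible by 4 → not a leap year


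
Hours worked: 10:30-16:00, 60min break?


4h 30m (270 minutes)

Total time = (16×60+0) - (10×60+30)
= 960 - 630 = 330 min
Minus break: 330 - 60 = 270 min
= 4h 30m


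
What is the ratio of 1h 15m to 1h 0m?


Duration 1: 75 minutes
Duration 2: 60 minutes
Ratio = 75:60
GCD = 15
Simplified = 5:4
As a decimal: 5/4 = 1.25

5:4 (1.25)


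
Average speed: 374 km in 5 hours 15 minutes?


71.2 km/h

Distance: 374 km
Time: 5h 15m = 315 min = 315/60 = 21/4 hours
Speed = 374 ÷ (21/4) = 374 × 4 / 21 = 1496/21 ≈ 71.2 km/h


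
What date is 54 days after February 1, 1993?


March 27, 1993

Start: February 1, 1993
Add 54 days
February 1 → March 1: 28 - 1 + 1 = 28 days (54 - 28 = 26 left)
March 1 + 26 = March 27, 1993


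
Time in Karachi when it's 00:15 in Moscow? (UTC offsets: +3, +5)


02:15

Time difference = UTC+5 - UTC+3 = +2 hours
New hour = (0 + 2) mod 24
= 2 mod 24 = 2
Minutes unchanged → 02:15


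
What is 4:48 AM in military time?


04:48

Input: 4:48 AM
AM hour stays: 4


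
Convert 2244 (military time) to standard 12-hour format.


Hour: 22
22 - 12 = 10 → PM

10:44 PM


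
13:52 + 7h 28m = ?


21:20

Start: 832 minutes from midnight
Add: 448 minutes
Total: 1280 minutes
Hours: 1280 ÷ 60 = 21 remainder 20


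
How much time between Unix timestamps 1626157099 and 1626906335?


Difference = 1626906335 - 1626157099 = 749236 seconds
In hours: 749236 / 3600 ≈ 208.1
In days: 749236 / 86400 ≈ 8.67

749236 seconds (208.1 hours / 8.67 days)


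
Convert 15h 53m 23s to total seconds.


Hours: 15 × 3600 = 54000
Minutes: 53 × 60 = 3180
Seconds: 23
Total = 54000 + 3180 + 23 = 57203

57203 seconds


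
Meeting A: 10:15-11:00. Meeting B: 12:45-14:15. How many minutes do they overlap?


Meeting A: 615-660 (in minutes from midnight)
Meeting B: 765-855
Overlap start = max(615, 765) = 765
Overlap end = min(660, 855) = 660
Overlap = max(0, 660 - 765) = 0 min

0 minutes


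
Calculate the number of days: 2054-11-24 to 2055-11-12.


From November 24, 2054 to November 12, 2055
Rest of November 2054: 30 - 24 = 6
Full months: December 31, January 31, February 2055 28, March 31, April 30, May 31, June 30, July 31, August 31, September 30, October 31
Days into November 2055: 12
Total = 6 + 31 + 31 + 28 + 31 + 30 + 31 + 30 + 31 + 31 + 30 + 31 + 12 = 353 days

353 days


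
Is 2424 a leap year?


Yes

Rules: divisible by 4 AND (not by 100 OR by 400)
2424 ÷ 4 = 606 exactly → divisible by 4
2424 ÷ 100 = 24 remainder 24 → not divisible by 100
Divisible by 4 but not by 100 → leap year


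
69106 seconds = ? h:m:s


Hours: 69106 ÷ 3600 = 19 remainder 706
Minutes: 706 ÷ 60 = 11 remainder 46
Seconds: 46

19h 11m 46s


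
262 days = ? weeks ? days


Weeks: 262 ÷ 7 = 37 remainder 3

37 weeks 3 days


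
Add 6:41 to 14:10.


Start: 850 minutes from midnight
Add: 401 minutes
Total: 1251 minutes
Hours: 1251 ÷ 60 = 20 remainder 51

20:51


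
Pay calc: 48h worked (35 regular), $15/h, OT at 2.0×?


$915.00

Regular: 35h × $15 = $525.00
Overtime: 48 - 35 = 13h
OT pay: 13h × $15 × 2.0 = $390.00
Total = $525.00 + $390.00 = $915.00


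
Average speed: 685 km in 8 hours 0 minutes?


Distance: 685 km
Time: 8 hours
Speed = 685 / 8 ≈ 85.6 km/h

85.6 km/h


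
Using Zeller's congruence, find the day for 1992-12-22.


Zeller's congruence:
q=22, m=12, k=92, j=19
h = (22 + ⌊13×13/5⌋ + 92 + ⌊92/4⌋ + ⌊19/4⌋ - 2×19) mod 7
= (22 + 33 + 92 + 23 + 4 - 38) mod 7
= 136 mod 7 = 3
h=3 → Tuesday

Tuesday


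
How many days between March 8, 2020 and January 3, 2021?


301 days

From March 8, 2020 to January 3, 2021
Rest of March 2020: 31 - 8 = 23
Full months: April 30, May 31, June 30, July 31, August 31, September 30, October 31, November 30, December 31
Days into January 2021: 3
Total = 23 + 30 + 31 + 30 + 31 + 31 + 30 + 31 + 30 + 31 + 3 = 301 days


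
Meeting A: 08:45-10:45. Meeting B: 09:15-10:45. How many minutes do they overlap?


90 minutes

Meeting A: 525-645 (in minutes from midnight)
Meeting B: 555-645
Overlap start = max(525, 555) = 555
Overlap end = min(645, 645) = 645
Overlap = max(0, 645 - 555) = 90 min


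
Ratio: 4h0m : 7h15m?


Duration 1: 240 minutes
Duration 2: 435 minutes
Ratio = 240:435
GCD = 15
Simplified = 16:29
As a decimal: 16/29 ≈ 0.55

16:29 (0.55)


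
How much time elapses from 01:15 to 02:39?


1h 24m

End time in minutes: 2×60 + 39 = 159
Start time in minutes: 1×60 + 15 = 75
Difference = 159 - 75 = 84 minutes
= 1 hours 24 minutes


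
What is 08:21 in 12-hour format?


8:21 AM

Hour: 8
8 < 12 → AM


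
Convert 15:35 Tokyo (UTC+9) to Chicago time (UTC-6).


Time difference = UTC-6 - UTC+9 = -15 hours
New hour = (15 -15) mod 24
= 0 mod 24 = 0
Minutes unchanged → 00:35

00:35


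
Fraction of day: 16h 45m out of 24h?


Total minutes: 16×60 + 45 = 1005
Day = 24×60 = 1440 minutes
Fraction = 1005/1440 ≈ 0.6979
As a percentage: 1005/1440 × 100 ≈ 69.79%

0.6979 (69.79%)


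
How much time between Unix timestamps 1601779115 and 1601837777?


Difference = 1601837777 - 1601779115 = 58662 seconds
In hours: 58662 / 3600 ≈ 16.3
In days: 58662 / 86400 ≈ 0.68

58662 seconds (16.3 hours / 0.68 days)


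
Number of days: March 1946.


31 days

Month: March (month 3)
March has 31 days


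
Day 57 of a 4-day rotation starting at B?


Shifts: A, B, C, D
Start: B (index 1)
Day 57: (1 + 57 - 1) mod 4
= 57 mod 4
= 1
Index 1 → shift B

Shift B


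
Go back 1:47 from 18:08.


Start: 1088 minutes from midnight
Subtract: 107 minutes
Remaining: 1088 - 107 = 981
Hours: 16, Minutes: 21

16:21


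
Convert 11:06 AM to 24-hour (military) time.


11:06

Input: 11:06 AM
AM hour stays: 11


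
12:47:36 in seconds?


Hours: 12 × 3600 = 43200
Minutes: 47 × 60 = 2820
Seconds: 36
Total = 43200 + 2820 + 36 = 46056

46056 seconds


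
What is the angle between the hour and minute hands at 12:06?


33.0°

Hour hand (12 ≡ 0 on the dial): 0×30 + 6×0.5 = 3.0°
Minute hand = 6×6 = 36°
Difference = |3.0 - 36| = 33.0°


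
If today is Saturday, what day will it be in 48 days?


Start: Saturday (index 5)
(5 + 48) mod 7
= 53 mod 7
= 4
Index 4 → Friday

Friday


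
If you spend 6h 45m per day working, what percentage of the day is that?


28.1%

Time: 405 minutes
Day: 1440 minutes
Percentage = (405/1440) × 100 ≈ 28.1%


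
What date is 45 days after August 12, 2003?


Start: August 12, 2003
Add 45 days
August 12 → September 1: 31 - 12 + 1 = 20 days (45 - 20 = 25 left)
September 1 + 25 = September 26, 2003

September 26, 2003


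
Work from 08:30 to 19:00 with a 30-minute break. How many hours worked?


10h 0m (600 minutes)

Total time = (19×60+0) - (8×60+30)
= 1140 - 510 = 630 min
Minus break: 630 - 30 = 600 min
= 10h 0m


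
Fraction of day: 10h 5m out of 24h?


Total minutes: 10×60 + 5 = 605
Day = 24×60 = 1440 minutes
Fraction = 605/1440 ≈ 0.4201
As a percentage: 605/1440 × 100 ≈ 42.01%

0.4201 (42.01%)


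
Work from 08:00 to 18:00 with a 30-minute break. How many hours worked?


Total time = (18×60+0) - (8×60+0)
= 1080 - 480 = 600 min
Minus break: 600 - 30 = 570 min
= 9h 30m

9h 30m (570 minutes)


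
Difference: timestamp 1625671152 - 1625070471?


600681 seconds (166.9 hours / 6.95 days)

Difference = 1625671152 - 1625070471 = 600681 seconds
In hours: 600681 / 3600 ≈ 166.9
In days: 600681 / 86400 ≈ 6.95


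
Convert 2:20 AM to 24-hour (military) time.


02:20

Input: 2:20 AM
AM hour stays: 2


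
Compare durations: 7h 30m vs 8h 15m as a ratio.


Duration 1: 450 minutes
Duration 2: 495 minutes
Ratio = 450:495
GCD = 45
Simplified = 10:11
As a decimal: 10/11 ≈ 0.91

10:11 (0.91)


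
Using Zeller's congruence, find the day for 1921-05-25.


Wednesday

Zeller's congruence:
q=25, m=5, k=21, j=19
h = (25 + ⌊13×6/5⌋ + 21 + ⌊21/4⌋ + ⌊19/4⌋ - 2×19) mod 7
= (25 + 15 + 21 + 5 + 4 - 38) mod 7
= 32 mod 7 = 4
h=4 → Wednesday


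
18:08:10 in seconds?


65290 seconds

Hours: 18 × 3600 = 64800
Minutes: 8 × 60 = 480
Seconds: 10
Total = 64800 + 480 + 10 = 65290


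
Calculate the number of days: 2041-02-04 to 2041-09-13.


From February 4, 2041 to September 13, 2041
Rest of February 2041: 28 - 4 = 24
Full months: March 31, April 30, May 31, June 30, July 31, August 31
Days into September 2041: 13
Total = 24 + 31 + 30 + 31 + 30 + 31 + 31 + 13 = 221 days

221 days


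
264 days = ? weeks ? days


Weeks: 264 ÷ 7 = 37 remainder 5

37 weeks 5 days


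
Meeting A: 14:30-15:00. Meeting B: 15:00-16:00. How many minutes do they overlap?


Meeting A: 870-900 (in minutes from midnight)
Meeting B: 900-960
Overlap start = max(870, 900) = 900
Overlap end = min(900, 960) = 900
Overlap = max(0, 900 - 900) = 0 min

0 minutes


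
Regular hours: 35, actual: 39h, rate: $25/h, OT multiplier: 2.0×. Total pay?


$1075.00

Regular: 35h × $25 = $875.00
Overtime: 39 - 35 = 4h
OT pay: 4h × $25 × 2.0 = $200.00
Total = $875.00 + $200.00 = $1075.00


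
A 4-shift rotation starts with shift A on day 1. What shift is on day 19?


Shift C

Shifts: A, B, C, D
Start: A (index 0)
Day 19: (0 + 19 - 1) mod 4
= 18 mod 4
= 2
Index 2 → shift C


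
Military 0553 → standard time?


5:53 AM

Hour: 5
5 < 12 → AM


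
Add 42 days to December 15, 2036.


January 26, 2037

Start: December 15, 2036
Add 42 days
December 15 → January 1: 31 - 15 + 1 = 17 days (42 - 17 = 25 left)
January 1 + 25 = January 26, 2037


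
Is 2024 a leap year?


Yes

Rules: divisible by 4 AND (not by 100 OR by 400)
2024 ÷ 4 = 506 exactly → divisible by 4
2024 ÷ 100 = 20 remainder 24 → not divisible by 100
Divisible by 4 but not by 100 → leap year


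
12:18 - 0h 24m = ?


11:54

Start: 738 minutes from midnight
Subtract: 24 minutes
Remaining: 738 - 24 = 714
Hours: 11, Minutes: 54


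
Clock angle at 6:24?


Hour hand = 6×30 + 24×0.5 = 192.0°
Minute hand = 24×6 = 144°
Difference = |192.0 - 144| = 48.0°

48.0°


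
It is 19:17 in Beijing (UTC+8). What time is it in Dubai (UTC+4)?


Time difference = UTC+4 - UTC+8 = -4 hours
New hour = (19 -4) mod 24
= 15 mod 24 = 15
Minutes unchanged → 15:17

15:17


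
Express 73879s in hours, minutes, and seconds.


Hours: 73879 ÷ 3600 = 20 remainder 1879
Minutes: 1879 ÷ 60 = 31 remainder 19
Seconds: 19

20h 31m 19s


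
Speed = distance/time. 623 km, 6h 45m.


92.3 km/h

Distance: 623 km
Time: 6h 45m = 405 min = 405/60 = 27/4 hours
Speed = 623 ÷ (27/4) = 623 × 4 / 27 = 2492/27 ≈ 92.3 km/h


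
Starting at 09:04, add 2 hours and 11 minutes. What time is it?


Start: 544 minutes from midnight
Add: 131 minutes
Total: 675 minutes
Hours: 675 ÷ 60 = 11 remainder 15

11:15


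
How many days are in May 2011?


Month: May (month 5)
May has 31 days

31 days


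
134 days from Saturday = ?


Sunday

Start: Saturday (index 5)
(5 + 134) mod 7
= 139 mod 7
= 6
Index 6 → Sunday


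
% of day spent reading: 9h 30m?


Time: 570 minutes
Day: 1440 minutes
Percentage = (570/1440) × 100 ≈ 39.6%

39.6%


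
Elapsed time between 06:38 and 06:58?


0h 20m

End time in minutes: 6×60 + 58 = 418
Start time in minutes: 6×60 + 38 = 398
Difference = 418 - 398 = 20 minutes
= 0 hours 20 minutes


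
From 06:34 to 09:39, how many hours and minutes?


End time in minutes: 9×60 + 39 = 579
Start time in minutes: 6×60 + 34 = 394
Difference = 579 - 394 = 185 minutes
= 3 hours 5 minutes

3h 5m


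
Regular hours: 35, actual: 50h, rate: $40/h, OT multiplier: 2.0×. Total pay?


Regular: 35h × $40 = $1400.00
Overtime: 50 - 35 = 15h
OT pay: 15h × $40 × 2.0 = $1200.00
Total = $1400.00 + $1200.00 = $2600.00

$2600.00


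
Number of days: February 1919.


Month: February (month 2)
February: 28 or 29 (leap year)
1919 leap year? No

28 days


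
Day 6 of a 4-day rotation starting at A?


Shifts: A, B, C, D
Start: A (index 0)
Day 6: (0 + 6 - 1) mod 4
= 5 mod 4
= 1
Index 1 → shift B

Shift B


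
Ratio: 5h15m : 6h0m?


Duration 1: 315 minutes
Duration 2: 360 minutes
Ratio = 315:360
GCD = 45
Simplified = 7:8
As a decimal: 7/8 ≈ 0.88

7:8 (0.88)


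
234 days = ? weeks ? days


33 weeks 3 days

Weeks: 234 ÷ 7 = 33 remainder 3


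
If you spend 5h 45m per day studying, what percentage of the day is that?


Time: 345 minutes
Day: 1440 minutes
Percentage = (345/1440) × 100 ≈ 24.0%

24.0%


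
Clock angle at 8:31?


Hour hand = 8×30 + 31×0.5 = 255.5°
Minute hand = 31×6 = 186°
Difference = |255.5 - 186| = 69.5°

69.5°


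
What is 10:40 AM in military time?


Input: 10:40 AM
AM hour stays: 10

10:40


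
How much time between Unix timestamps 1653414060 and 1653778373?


Difference = 1653778373 - 1653414060 = 364313 seconds
In hours: 364313 / 3600 ≈ 101.2
In days: 364313 / 86400 ≈ 4.22

364313 seconds (101.2 hours / 4.22 days)


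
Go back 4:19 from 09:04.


04:45

Start: 544 minutes from midnight
Subtract: 259 minutes
Remaining: 544 - 259 = 285
Hours: 4, Minutes: 45


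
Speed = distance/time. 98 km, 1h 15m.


78.4 km/h

Distance: 98 km
Time: 1h 15m = 75 min = 75/60 = 5/4 hours
Speed = 98 ÷ (5/4) = 98 × 4 / 5 = 392/5 = 78.4 km/h


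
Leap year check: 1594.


Rules: divisible by 4 AND (not by 100 OR by 400)
1594 ÷ 4 = 398 remainder 2 → not divisible by 4
Not divisible by 4 → not a leap year

No


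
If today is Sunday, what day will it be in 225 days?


Start: Sunday (index 6)
(6 + 225) mod 7
= 231 mod 7
= 0
Index 0 → Monday

Monday


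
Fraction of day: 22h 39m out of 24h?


0.9438 (94.38%)

Total minutes: 22×60 + 39 = 1359
Day = 24×60 = 1440 minutes
Fraction = 1359/1440 ≈ 0.9438
As a percentage: 1359/1440 × 100 ≈ 94.38%


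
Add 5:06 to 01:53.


06:59

Start: 113 minutes from midnight
Add: 306 minutes
Total: 419 minutes
Hours: 419 ÷ 60 = 6 remainder 59


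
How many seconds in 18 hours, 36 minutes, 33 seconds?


66993 seconds

Hours: 18 × 3600 = 64800
Minutes: 36 × 60 = 2160
Seconds: 33
Total = 64800 + 2160 + 33 = 66993


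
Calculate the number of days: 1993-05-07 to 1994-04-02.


From May 7, 1993 to April 2, 1994
Rest of May 1993: 31 - 7 = 24
Full months: June 30, July 31, August 31, September 30, October 31, November 30, December 31, January 31, February 1994 28, March 31
Days into April 1994: 2
Total = 24 + 30 + 31 + 31 + 30 + 31 + 30 + 31 + 31 + 28 + 31 + 2 = 330 days

330 days


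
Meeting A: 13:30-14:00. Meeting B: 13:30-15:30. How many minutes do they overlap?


Meeting A: 810-840 (in minutes from midnight)
Meeting B: 810-930
Overlap start = max(810, 810) = 810
Overlap end = min(840, 930) = 840
Overlap = max(0, 840 - 810) = 30 min

30 minutes


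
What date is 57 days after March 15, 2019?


Start: March 15, 2019
Add 57 days
March 15 → April 1: 31 - 15 + 1 = 17 days (57 - 17 = 40 left)
April 1 → May 1: 30 - 1 + 1 = 30 days (40 - 30 = 10 left)
May 1 + 10 = May 11, 2019

May 11, 2019


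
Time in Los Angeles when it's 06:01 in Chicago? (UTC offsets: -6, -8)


Time difference = UTC-8 - UTC-6 = -2 hours
New hour = (6 -2) mod 24
= 4 mod 24 = 4
Minutes unchanged → 04:01

04:01


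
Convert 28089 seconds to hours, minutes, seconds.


Hours: 28089 ÷ 3600 = 7 remainder 2889
Minutes: 2889 ÷ 60 = 48 remainder 9
Seconds: 9

7h 48m 9s


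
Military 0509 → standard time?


Hour: 5
5 < 12 → AM

5:09 AM


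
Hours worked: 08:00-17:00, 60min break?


8h 0m (480 minutes)

Total time = (17×60+0) - (8×60+0)
= 1020 - 480 = 540 min
Minus break: 540 - 60 = 480 min
= 8h 0m


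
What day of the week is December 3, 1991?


Tuesday

Zeller's congruence:
q=3, m=12, k=91, j=19
h = (3 + ⌊13×13/5⌋ + 91 + ⌊91/4⌋ + ⌊19/4⌋ - 2×19) mod 7
= (3 + 33 + 91 + 22 + 4 - 38) mod 7
= 115 mod 7 = 3
h=3 → Tuesday


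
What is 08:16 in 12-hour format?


Hour: 8
8 < 12 → AM

8:16 AM


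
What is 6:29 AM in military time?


06:29

Input: 6:29 AM
AM hour stays: 6


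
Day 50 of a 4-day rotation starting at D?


Shift A

Shifts: A, B, C, D
Start: D (index 3)
Day 50: (3 + 50 - 1) mod 4
= 52 mod 4
= 0
Index 0 → shift A


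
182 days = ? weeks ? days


Weeks: 182 ÷ 7 = 26 remainder 0

26 weeks 0 days


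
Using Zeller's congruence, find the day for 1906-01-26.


Friday

Zeller's congruence:
q=26, m=13, k=5, j=19
h = (26 + ⌊13×14/5⌋ + 5 + ⌊5/4⌋ + ⌊19/4⌋ - 2×19) mod 7
= (26 + 36 + 5 + 1 + 4 - 38) mod 7
= 34 mod 7 = 6
h=6 → Friday


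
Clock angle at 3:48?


174.0°

Hour hand = 3×30 + 48×0.5 = 114.0°
Minute hand = 48×6 = 288°
Difference = |114.0 - 288| = 174.0°


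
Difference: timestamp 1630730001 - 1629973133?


756868 seconds (210.2 hours / 8.76 days)

Difference = 1630730001 - 1629973133 = 756868 seconds
In hours: 756868 / 3600 ≈ 210.2
In days: 756868 / 86400 ≈ 8.76


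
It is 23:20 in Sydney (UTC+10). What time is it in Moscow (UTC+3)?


16:20

Time difference = UTC+3 - UTC+10 = -7 hours
New hour = (23 -7) mod 24
= 16 mod 24 = 16
Minutes unchanged → 16:20


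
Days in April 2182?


30 days

Month: April (month 4)
April has 30 days


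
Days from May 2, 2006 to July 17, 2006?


From May 2, 2006 to July 17, 2006
Rest of May 2006: 31 - 2 = 29
Full months: June 30
Days into July 2006: 17
Total = 29 + 30 + 17 = 76 days

76 days


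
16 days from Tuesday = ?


Thursday

Start: Tuesday (index 1)
(1 + 16) mod 7
= 17 mod 7
= 3
Index 3 → Thursday


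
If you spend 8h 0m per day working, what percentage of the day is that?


33.3%

Time: 480 minutes
Day: 1440 minutes
Percentage = (480/1440) × 100 ≈ 33.3%


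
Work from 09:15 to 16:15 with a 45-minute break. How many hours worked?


6h 15m (375 minutes)

Total time = (16×60+15) - (9×60+15)
= 975 - 555 = 420 min
Minus break: 420 - 45 = 375 min
= 6h 15m


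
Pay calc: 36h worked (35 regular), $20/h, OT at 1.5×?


Regular: 35h × $20 = $700.00
Overtime: 36 - 35 = 1h
OT pay: 1h × $20 × 1.5 = $30.00
Total = $700.00 + $30.00 = $730.00

$730.00


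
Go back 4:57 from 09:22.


04:25

Start: 562 minutes from midnight
Subtract: 297 minutes
Remaining: 562 - 297 = 265
Hours: 4, Minutes: 25


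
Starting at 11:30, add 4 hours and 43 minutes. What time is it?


Start: 690 minutes from midnight
Add: 283 minutes
Total: 973 minutes
Hours: 973 ÷ 60 = 16 remainder 13

16:13


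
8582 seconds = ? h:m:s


Hours: 8582 ÷ 3600 = 2 remainder 1382
Minutes: 1382 ÷ 60 = 23 remainder 2
Seconds: 2

2h 23m 2s


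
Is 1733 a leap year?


Rules: divisible by 4 AND (not by 100 OR by 400)
1733 ÷ 4 = 433 remainder 1 → not divisible by 4
Not divisible by 4 → not a leap year

No


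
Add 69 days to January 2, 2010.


Start: January 2, 2010
Add 69 days
January 2 → February 1: 31 - 2 + 1 = 30 days (69 - 30 = 39 left)
February 1 → March 1: 28 - 1 + 1 = 28 days (39 - 28 = 11 left)
March 1 + 11 = March 12, 2010

March 12, 2010


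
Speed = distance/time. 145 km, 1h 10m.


124.3 km/h

Distance: 145 km
Time: 1h 10m = 70 min = 70/60 = 7/6 hours
Speed = 145 ÷ (7/6) = 145 × 6 / 7 = 870/7 ≈ 124.3 km/h


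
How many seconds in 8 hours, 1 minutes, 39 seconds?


Hours: 8 × 3600 = 28800
Minutes: 1 × 60 = 60
Seconds: 39
Total = 28800 + 60 + 39 = 28899

28899 seconds


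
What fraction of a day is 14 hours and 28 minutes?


Total minutes: 14×60 + 28 = 868
Day = 24×60 = 1440 minutes
Fraction = 868/1440 ≈ 0.6028
As a percentage: 868/1440 × 100 ≈ 60.28%

0.6028 (60.28%)


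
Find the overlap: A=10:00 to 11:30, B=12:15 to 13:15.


0 minutes

Meeting A: 600-690 (in minutes from midnight)
Meeting B: 735-795
Overlap start = max(600, 735) = 735
Overlap end = min(690, 795) = 690
Overlap = max(0, 690 - 735) = 0 min


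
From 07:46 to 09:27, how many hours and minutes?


End time in minutes: 9×60 + 27 = 567
Start time in minutes: 7×60 + 46 = 466
Difference = 567 - 466 = 101 minutes
= 1 hours 41 minutes

1h 41m


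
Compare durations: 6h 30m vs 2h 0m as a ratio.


Duration 1: 390 minutes
Duration 2: 120 minutes
Ratio = 390:120
GCD = 30
Simplified = 13:4
As a decimal: 13/4 = 3.25

13:4 (3.25)


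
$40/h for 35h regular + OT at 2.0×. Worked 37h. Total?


Regular: 35h × $40 = $1400.00
Overtime: 37 - 35 = 2h
OT pay: 2h × $40 × 2.0 = $160.00
Total = $1400.00 + $160.00 = $1560.00

$1560.00


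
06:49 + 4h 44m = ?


11:33

Start: 409 minutes from midnight
Add: 284 minutes
Total: 693 minutes
Hours: 693 ÷ 60 = 11 remainder 33


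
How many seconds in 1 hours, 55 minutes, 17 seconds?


Hours: 1 × 3600 = 3600
Minutes: 55 × 60 = 3300
Seconds: 17
Total = 3600 + 3300 + 17 = 6917

6917 seconds


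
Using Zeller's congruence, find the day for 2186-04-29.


Saturday

Zeller's congruence:
q=29, m=4, k=86, j=21
h = (29 + ⌊13×5/5⌋ + 86 + ⌊86/4⌋ + ⌊21/4⌋ - 2×21) mod 7
= (29 + 13 + 86 + 21 + 5 - 42) mod 7
= 112 mod 7 = 0
h=0 → Saturday


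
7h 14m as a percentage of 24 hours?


Total minutes: 7×60 + 14 = 434
Day = 24×60 = 1440 minutes
Fraction = 434/1440 ≈ 0.3014
As a percentage: 434/1440 × 100 ≈ 30.14%

0.3014 (30.14%)


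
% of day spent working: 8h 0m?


33.3%

Time: 480 minutes
Day: 1440 minutes
Percentage = (480/1440) × 100 ≈ 33.3%


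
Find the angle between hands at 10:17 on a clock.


Hour hand = 10×30 + 17×0.5 = 308.5°
Minute hand = 17×6 = 102°
Difference = |308.5 - 102| = 206.5°
Since > 180°: 360 - 206.5 = 153.5°

153.5°


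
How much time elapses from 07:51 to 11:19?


End time in minutes: 11×60 + 19 = 679
Start time in minutes: 7×60 + 51 = 471
Difference = 679 - 471 = 208 minutes
= 3 hours 28 minutes

3h 28m


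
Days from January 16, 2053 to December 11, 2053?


From January 16, 2053 to December 11, 2053
Rest of January 2053: 31 - 16 = 15
Full months: February 2053 28, March 31, April 30, May 31, June 30, July 31, August 31, September 30, October 31, November 30
Days into December 2053: 11
Total = 15 + 28 + 31 + 30 + 31 + 30 + 31 + 31 + 30 + 31 + 30 + 11 = 329 days

329 days


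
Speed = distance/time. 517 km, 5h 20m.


96.9 km/h

Distance: 517 km
Time: 5h 20m = 320 min = 320/60 = 16/3 hours
Speed = 517 ÷ (16/3) = 517 × 3 / 16 = 1551/16 ≈ 96.9 km/h


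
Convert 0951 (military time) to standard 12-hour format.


Hour: 9
9 < 12 → AM

9:51 AM


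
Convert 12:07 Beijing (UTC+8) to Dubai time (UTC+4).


Time difference = UTC+4 - UTC+8 = -4 hours
New hour = (12 -4) mod 24
= 8 mod 24 = 8
Minutes unchanged → 08:07

08:07


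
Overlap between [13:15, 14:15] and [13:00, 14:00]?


Meeting A: 795-855 (in minutes from midnight)
Meeting B: 780-840
Overlap start = max(795, 780) = 795
Overlap end = min(855, 840) = 840
Overlap = max(0, 840 - 795) = 45 min

45 minutes


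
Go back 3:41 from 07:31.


03:50

Start: 451 minutes from midnight
Subtract: 221 minutes
Remaining: 451 - 221 = 230
Hours: 3, Minutes: 50


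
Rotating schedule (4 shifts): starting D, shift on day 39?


Shift B

Shifts: A, B, C, D
Start: D (index 3)
Day 39: (3 + 39 - 1) mod 4
= 41 mod 4
= 1
Index 1 → shift B


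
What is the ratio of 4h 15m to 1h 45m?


17:7 (2.43)

Duration 1: 255 minutes
Duration 2: 105 minutes
Ratio = 255:105
GCD = 15
Simplified = 17:7
As a decimal: 17/7 ≈ 2.43


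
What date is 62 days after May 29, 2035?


July 30, 2035

Start: May 29, 2035
Add 62 days
May 29 → June 1: 31 - 29 + 1 = 3 days (62 - 3 = 59 left)
June 1 → July 1: 30 - 1 + 1 = 30 days (59 - 30 = 29 left)
July 1 + 29 = July 30, 2035


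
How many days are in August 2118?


31 days

Month: August (month 8)
August has 31 days


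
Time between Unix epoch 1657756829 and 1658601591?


Difference = 1658601591 - 1657756829 = 844762 seconds
In hours: 844762 / 3600 ≈ 234.7
In days: 844762 / 86400 ≈ 9.78

844762 seconds (234.7 hours / 9.78 days)


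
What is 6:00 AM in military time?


Input: 6:00 AM
AM hour stays: 6

06:00


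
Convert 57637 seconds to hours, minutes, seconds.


Hours: 57637 ÷ 3600 = 16 remainder 37
Minutes: 37 ÷ 60 = 0 remainder 37
Seconds: 37

16h 0m 37s


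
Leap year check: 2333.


Rules: divisible by 4 AND (not by 100 OR by 400)
2333 ÷ 4 = 583 remainder 1 → not divisible by 4
Not divisible by 4 → not a leap year

No


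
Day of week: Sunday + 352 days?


Start: Sunday (index 6)
(6 + 352) mod 7
= 358 mod 7
= 1
Index 1 → Tuesday

Tuesday


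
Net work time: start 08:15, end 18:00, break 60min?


8h 45m (525 minutes)

Total time = (18×60+0) - (8×60+15)
= 1080 - 495 = 585 min
Minus break: 585 - 60 = 525 min
= 8h 45m


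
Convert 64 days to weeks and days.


Weeks: 64 ÷ 7 = 9 remainder 1

9 weeks 1 days


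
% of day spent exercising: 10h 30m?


43.8%

Time: 630 minutes
Day: 1440 minutes
Percentage = (630/1440) × 100 ≈ 43.8%


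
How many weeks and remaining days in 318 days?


45 weeks 3 days

Weeks: 318 ÷ 7 = 45 remainder 3


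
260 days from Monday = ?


Start: Monday (index 0)
(0 + 260) mod 7
= 260 mod 7
= 1
Index 1 → Tuesday

Tuesday


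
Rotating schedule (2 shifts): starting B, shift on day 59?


Shifts: A, B
Start: B (index 1)
Day 59: (1 + 59 - 1) mod 2
= 59 mod 2
= 1
Index 1 → shift B

Shift B


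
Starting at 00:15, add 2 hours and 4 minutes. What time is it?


Start: 15 minutes from midnight
Add: 124 minutes
Total: 139 minutes
Hours: 139 ÷ 60 = 2 remainder 19

02:19


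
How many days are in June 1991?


Month: June (month 6)
June has 30 days

30 days


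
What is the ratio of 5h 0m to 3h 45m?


4:3 (1.33)

Duration 1: 300 minutes
Duration 2: 225 minutes
Ratio = 300:225
GCD = 75
Simplified = 4:3
As a decimal: 4/3 ≈ 1.33


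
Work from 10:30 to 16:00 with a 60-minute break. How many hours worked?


Total time = (16×60+0) - (10×60+30)
= 960 - 630 = 330 min
Minus break: 330 - 60 = 270 min
= 4h 30m

4h 30m (270 minutes)


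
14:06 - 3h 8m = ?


Start: 846 minutes from midnight
Subtract: 188 minutes
Remaining: 846 - 188 = 658
Hours: 10, Minutes: 58

10:58


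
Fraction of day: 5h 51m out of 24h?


0.2438 (24.38%)

Total minutes: 5×60 + 51 = 351
Day = 24×60 = 1440 minutes
Fraction = 351/1440 ≈ 0.2438
As a percentage: 351/1440 × 100 ≈ 24.38%


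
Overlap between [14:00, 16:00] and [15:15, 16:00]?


45 minutes

Meeting A: 840-960 (in minutes from midnight)
Meeting B: 915-960
Overlap start = max(840, 915) = 915
Overlap end = min(960, 960) = 960
Overlap = max(0, 960 - 915) = 45 min
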